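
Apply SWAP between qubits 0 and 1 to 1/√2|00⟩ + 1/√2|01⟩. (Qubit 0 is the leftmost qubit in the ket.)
1/√2|00⟩ + 1/√2|10⟩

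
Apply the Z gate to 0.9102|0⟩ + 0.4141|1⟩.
0.9102|0⟩ - 0.4141|1⟩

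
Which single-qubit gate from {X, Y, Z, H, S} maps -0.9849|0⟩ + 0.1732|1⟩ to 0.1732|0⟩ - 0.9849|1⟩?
X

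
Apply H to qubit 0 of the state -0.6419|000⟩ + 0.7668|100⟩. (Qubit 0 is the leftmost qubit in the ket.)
0.08832|000⟩ - 0.9961|100⟩

H on qubit 0 mixes each pair of kets that differ only in qubit 0: amplitudes (a, b) of (|…0…⟩, |…1…⟩) become ((a + b)/√2, (a − b)/√2). Kets absent from the input have amplitude 0.
(|000⟩, |100⟩): (a, b) = (-0.6419, 0.7668) → (0.08832, -0.9961)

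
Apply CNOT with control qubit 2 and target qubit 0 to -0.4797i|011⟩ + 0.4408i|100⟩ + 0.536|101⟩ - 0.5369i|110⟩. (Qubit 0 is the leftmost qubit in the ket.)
0.536|001⟩ + 0.4408i|100⟩ - 0.5369i|110⟩ - 0.4797i|111⟩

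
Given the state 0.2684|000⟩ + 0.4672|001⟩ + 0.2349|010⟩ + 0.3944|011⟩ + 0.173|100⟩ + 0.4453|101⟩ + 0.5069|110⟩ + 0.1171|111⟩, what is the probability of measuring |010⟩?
0.05518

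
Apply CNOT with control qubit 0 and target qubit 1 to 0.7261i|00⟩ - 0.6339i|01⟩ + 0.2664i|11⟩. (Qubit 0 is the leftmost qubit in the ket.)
0.7261i|00⟩ - 0.6339i|01⟩ + 0.2664i|10⟩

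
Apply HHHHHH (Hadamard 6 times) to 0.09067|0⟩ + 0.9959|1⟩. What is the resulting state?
0.09067|0⟩ + 0.9959|1⟩

H² = I, so an even number of Hadamards cancels: H^6 = I and the state is unchanged.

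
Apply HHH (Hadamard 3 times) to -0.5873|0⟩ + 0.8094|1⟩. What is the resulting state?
0.157|0⟩ - 0.9876|1⟩

H² = I, so H^3 = H: a single Hadamard. With (a, b) = (-0.5873, 0.8094), H gives ((a + b)/√2, (a − b)/√2) = (0.157, -0.9876).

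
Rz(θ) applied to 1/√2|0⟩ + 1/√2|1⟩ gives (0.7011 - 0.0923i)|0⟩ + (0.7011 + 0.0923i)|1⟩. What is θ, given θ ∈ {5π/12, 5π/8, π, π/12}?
π/12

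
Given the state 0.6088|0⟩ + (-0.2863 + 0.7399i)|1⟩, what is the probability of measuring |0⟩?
0.3706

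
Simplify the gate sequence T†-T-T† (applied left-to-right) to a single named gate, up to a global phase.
T†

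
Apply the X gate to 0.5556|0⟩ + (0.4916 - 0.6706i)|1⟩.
(0.4916 - 0.6706i)|0⟩ + 0.5556|1⟩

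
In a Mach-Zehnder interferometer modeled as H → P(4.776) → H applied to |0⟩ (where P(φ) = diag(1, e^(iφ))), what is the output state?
(0.5318 - 0.499i)|0⟩ + (0.4682 + 0.499i)|1⟩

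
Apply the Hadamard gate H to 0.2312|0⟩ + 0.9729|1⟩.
0.8514|0⟩ - 0.5245|1⟩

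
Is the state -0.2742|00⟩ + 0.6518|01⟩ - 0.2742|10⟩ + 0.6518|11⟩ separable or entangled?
Separable

Writing the state as a|00⟩ + b|01⟩ + c|10⟩ + d|11⟩, it is a product state iff ad − bc = 0.
Here (a, b, c, d) = (-0.2742, 0.6518, -0.2742, 0.6518): ad − bc = (-0.2742)(0.6518) − (0.6518)(-0.2742) = 0, so the state is separable.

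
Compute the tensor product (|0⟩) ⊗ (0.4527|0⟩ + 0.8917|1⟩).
0.4527|00⟩ + 0.8917|01⟩

amp(|b₁b₂…⟩) = product of the factor amplitudes for bits b₁, b₂, …; only kets whose every factor amplitude is nonzero survive.
|00⟩: (1)(0.4527) = 0.4527
|01⟩: (1)(0.8917) = 0.8917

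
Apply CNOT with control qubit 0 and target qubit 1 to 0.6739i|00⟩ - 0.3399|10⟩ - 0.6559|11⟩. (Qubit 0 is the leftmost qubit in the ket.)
0.6739i|00⟩ - 0.6559|10⟩ - 0.3399|11⟩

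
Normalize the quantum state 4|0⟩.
|0⟩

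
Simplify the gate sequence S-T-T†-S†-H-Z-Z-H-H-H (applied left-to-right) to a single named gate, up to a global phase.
I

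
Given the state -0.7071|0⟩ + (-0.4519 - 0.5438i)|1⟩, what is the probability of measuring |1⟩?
0.4999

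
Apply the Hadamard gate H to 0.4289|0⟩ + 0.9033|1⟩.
0.942|0⟩ - 0.3355|1⟩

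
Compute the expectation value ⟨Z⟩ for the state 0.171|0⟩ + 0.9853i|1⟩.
-0.9416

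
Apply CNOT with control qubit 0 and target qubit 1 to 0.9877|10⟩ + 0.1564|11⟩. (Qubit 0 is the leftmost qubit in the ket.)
0.1564|10⟩ + 0.9877|11⟩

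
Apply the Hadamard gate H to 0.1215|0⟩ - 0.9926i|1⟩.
(0.08591 - 0.7019i)|0⟩ + (0.08591 + 0.7019i)|1⟩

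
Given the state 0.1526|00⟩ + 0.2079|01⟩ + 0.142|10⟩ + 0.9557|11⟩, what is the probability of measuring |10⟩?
0.02016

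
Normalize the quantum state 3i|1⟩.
i|1⟩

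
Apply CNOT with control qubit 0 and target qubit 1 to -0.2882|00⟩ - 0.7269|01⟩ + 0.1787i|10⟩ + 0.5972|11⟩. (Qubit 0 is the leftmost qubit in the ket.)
-0.2882|00⟩ - 0.7269|01⟩ + 0.5972|10⟩ + 0.1787i|11⟩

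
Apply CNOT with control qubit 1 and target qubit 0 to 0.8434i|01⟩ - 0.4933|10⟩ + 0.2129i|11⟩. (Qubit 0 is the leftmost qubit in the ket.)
0.2129i|01⟩ - 0.4933|10⟩ + 0.8434i|11⟩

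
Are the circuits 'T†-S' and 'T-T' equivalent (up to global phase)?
No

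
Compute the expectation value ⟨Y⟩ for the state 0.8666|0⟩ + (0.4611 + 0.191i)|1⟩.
0.331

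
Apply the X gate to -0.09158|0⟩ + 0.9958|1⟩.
0.9958|0⟩ - 0.09158|1⟩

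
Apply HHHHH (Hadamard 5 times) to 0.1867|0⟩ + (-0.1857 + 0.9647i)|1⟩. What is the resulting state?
(0.0007071 + 0.6821i)|0⟩ + (0.2633 - 0.6821i)|1⟩

H² = I, so H^5 = H: a single Hadamard. With (a, b) = (0.1867, (-0.1857 + 0.9647i)), H gives ((a + b)/√2, (a − b)/√2) = ((0.0007071 + 0.6821i), (0.2633 - 0.6821i)).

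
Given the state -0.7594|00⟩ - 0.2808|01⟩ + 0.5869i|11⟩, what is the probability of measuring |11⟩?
0.3445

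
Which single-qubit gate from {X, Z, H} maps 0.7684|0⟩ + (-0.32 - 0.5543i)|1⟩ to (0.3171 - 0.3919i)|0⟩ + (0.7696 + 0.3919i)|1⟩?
H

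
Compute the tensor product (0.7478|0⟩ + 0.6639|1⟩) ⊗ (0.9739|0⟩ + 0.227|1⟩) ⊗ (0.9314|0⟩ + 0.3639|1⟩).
0.6783|000⟩ + 0.265|001⟩ + 0.1581|010⟩ + 0.06177|011⟩ + 0.6022|100⟩ + 0.2353|101⟩ + 0.1404|110⟩ + 0.05484|111⟩

amp(|b₁b₂…⟩) = product of the factor amplitudes for bits b₁, b₂, …; only kets whose every factor amplitude is nonzero survive.
|000⟩: (0.7478)(0.9739)(0.9314) = 0.6783
|001⟩: (0.7478)(0.9739)(0.3639) = 0.265
|010⟩: (0.7478)(0.227)(0.9314) = 0.1581
|011⟩: (0.7478)(0.227)(0.3639) = 0.06177
|100⟩: (0.6639)(0.9739)(0.9314) = 0.6022
|101⟩: (0.6639)(0.9739)(0.3639) = 0.2353
|110⟩: (0.6639)(0.227)(0.9314) = 0.1404
|111⟩: (0.6639)(0.227)(0.3639) = 0.05484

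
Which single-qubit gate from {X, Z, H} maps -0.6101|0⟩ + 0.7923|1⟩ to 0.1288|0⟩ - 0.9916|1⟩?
H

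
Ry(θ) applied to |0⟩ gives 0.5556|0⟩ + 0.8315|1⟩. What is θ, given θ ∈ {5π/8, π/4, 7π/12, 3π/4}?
5π/8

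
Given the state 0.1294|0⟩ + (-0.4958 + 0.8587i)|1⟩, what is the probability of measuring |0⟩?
0.01674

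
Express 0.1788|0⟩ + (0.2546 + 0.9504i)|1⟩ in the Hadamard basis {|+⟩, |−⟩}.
(0.3065 + 0.672i)|+⟩ + (-0.0536 - 0.672i)|−⟩

With |ψ⟩ = α|0⟩ + β|1⟩, the Hadamard-basis coefficients are ⟨+|ψ⟩ = (α + β)/√2 and ⟨−|ψ⟩ = (α − β)/√2.
Here α = 0.1788, β = (0.2546 + 0.9504i): (α + β)/√2 = (0.3065 + 0.672i), (α − β)/√2 = (-0.0536 - 0.672i).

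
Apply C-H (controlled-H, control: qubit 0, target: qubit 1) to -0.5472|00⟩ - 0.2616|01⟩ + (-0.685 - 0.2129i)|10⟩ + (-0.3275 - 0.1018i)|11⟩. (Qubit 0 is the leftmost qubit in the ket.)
-0.5472|00⟩ - 0.2616|01⟩ + (-0.7159 - 0.2225i)|10⟩ + (-0.2528 - 0.07856i)|11⟩

C-H leaves the control-|0⟩ kets |00⟩, |01⟩ unchanged and applies H to qubit 1 on the control-|1⟩ pair (|10⟩, |11⟩).
H = [[1/√2, 1/√2], [1/√2, -1/√2]].
With a = amp(|10⟩) = (-0.685 - 0.2129i) and b = amp(|11⟩) = (-0.3275 - 0.1018i):
new amp(|10⟩) = (1/√2)·a + (1/√2)·b = (-0.7159 - 0.2225i)
new amp(|11⟩) = (1/√2)·a + (-1/√2)·b = (-0.2528 - 0.07856i)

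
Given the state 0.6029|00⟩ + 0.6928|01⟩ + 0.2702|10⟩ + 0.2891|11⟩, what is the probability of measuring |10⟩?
0.07301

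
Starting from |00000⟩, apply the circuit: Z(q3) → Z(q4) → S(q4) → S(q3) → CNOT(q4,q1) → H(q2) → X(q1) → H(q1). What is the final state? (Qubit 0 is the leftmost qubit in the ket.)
1/2|00000⟩ + 1/2|00100⟩ - 1/2|01000⟩ - 1/2|01100⟩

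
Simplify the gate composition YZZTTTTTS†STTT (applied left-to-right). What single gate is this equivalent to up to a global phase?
Y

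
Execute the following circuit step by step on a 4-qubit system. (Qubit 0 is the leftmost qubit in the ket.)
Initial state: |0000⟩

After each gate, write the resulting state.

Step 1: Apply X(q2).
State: |0010⟩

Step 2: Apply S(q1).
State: |0010⟩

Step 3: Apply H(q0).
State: 1/√2|0010⟩ + 1/√2|1010⟩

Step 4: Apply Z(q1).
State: 1/√2|0010⟩ + 1/√2|1010⟩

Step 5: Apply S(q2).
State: (1/√2)i|0010⟩ + (1/√2)i|1010⟩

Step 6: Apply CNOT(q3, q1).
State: (1/√2)i|0010⟩ + (1/√2)i|1010⟩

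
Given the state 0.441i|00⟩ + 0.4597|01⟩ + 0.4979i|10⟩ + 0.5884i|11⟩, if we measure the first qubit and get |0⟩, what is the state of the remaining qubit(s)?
0.6923i|0⟩ + 0.7216|1⟩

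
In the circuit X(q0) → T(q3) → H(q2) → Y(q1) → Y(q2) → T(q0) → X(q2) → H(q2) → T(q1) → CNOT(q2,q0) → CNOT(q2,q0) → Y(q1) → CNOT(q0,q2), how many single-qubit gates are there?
10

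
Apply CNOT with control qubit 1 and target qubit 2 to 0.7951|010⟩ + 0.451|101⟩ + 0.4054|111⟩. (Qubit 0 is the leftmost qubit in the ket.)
0.7951|011⟩ + 0.451|101⟩ + 0.4054|110⟩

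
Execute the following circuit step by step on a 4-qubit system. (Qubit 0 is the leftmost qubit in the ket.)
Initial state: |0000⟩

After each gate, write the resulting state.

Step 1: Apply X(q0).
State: |1000⟩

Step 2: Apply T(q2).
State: |1000⟩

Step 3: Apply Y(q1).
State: i|1100⟩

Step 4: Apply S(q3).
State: i|1100⟩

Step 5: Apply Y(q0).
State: |0100⟩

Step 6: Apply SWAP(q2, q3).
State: |0100⟩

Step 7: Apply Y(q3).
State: i|0101⟩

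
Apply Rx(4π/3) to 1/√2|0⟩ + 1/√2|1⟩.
(-1/√8 - 0.6124i)|0⟩ + (-1/√8 - 0.6124i)|1⟩

Rx(4π/3) = [[cos(θ/2), −i·sin(θ/2)], [−i·sin(θ/2), cos(θ/2)]]; θ = 4π/3, cos(θ/2) ≈ -0.5, sin(θ/2) ≈ 0.866025.
With a = amp(|0⟩) = 1/√2 and b = amp(|1⟩) = 1/√2:
new amp(|0⟩) = (-0.5)·a + (-0.866025i)·b = (-1/√8 - 0.6124i)
new amp(|1⟩) = (-0.866025i)·a + (-0.5)·b = (-1/√8 - 0.6124i)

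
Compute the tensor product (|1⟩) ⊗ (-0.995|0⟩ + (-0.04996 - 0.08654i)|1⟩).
-0.995|10⟩ + (-0.04996 - 0.08654i)|11⟩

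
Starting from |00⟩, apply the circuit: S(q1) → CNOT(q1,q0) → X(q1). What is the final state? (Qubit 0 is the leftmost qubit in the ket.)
|01⟩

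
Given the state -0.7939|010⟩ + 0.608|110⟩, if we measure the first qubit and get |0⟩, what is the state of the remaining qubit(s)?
-|10⟩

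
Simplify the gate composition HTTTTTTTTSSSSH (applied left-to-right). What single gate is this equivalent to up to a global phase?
I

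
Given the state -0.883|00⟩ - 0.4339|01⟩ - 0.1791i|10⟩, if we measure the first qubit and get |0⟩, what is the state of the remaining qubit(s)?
-0.8975|0⟩ - 0.441|1⟩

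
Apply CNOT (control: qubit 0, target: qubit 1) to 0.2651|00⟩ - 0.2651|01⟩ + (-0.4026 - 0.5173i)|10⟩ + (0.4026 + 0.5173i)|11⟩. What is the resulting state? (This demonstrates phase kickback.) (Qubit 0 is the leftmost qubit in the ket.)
0.2651|00⟩ - 0.2651|01⟩ + (0.4026 + 0.5173i)|10⟩ + (-0.4026 - 0.5173i)|11⟩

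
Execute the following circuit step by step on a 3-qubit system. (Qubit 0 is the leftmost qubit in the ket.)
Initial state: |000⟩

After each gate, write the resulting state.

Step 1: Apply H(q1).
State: 1/√2|000⟩ + 1/√2|010⟩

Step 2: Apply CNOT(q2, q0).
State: 1/√2|000⟩ + 1/√2|010⟩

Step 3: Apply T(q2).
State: 1/√2|000⟩ + 1/√2|010⟩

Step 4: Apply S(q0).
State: 1/√2|000⟩ + 1/√2|010⟩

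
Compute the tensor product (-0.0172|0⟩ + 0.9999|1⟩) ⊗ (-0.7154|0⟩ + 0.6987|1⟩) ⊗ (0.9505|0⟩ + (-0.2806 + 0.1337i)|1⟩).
0.0117|000⟩ + (-0.003453 + 0.001645i)|001⟩ - 0.01142|010⟩ + (0.003372 - 0.001607i)|011⟩ - 0.6799|100⟩ + (0.2007 - 0.09564i)|101⟩ + 0.664|110⟩ + (-0.196 + 0.09341i)|111⟩

amp(|b₁b₂…⟩) = product of the factor amplitudes for bits b₁, b₂, …; only kets whose every factor amplitude is nonzero survive.
|000⟩: (-0.0172)(-0.7154)(0.9505) = 0.0117
|001⟩: (-0.0172)(-0.7154)(-0.2806 + 0.1337i) = (-0.003453 + 0.001645i)
|010⟩: (-0.0172)(0.6987)(0.9505) = -0.01142
|011⟩: (-0.0172)(0.6987)(-0.2806 + 0.1337i) = (0.003372 - 0.001607i)
|100⟩: (0.9999)(-0.7154)(0.9505) = -0.6799
|101⟩: (0.9999)(-0.7154)(-0.2806 + 0.1337i) = (0.2007 - 0.09564i)
|110⟩: (0.9999)(0.6987)(0.9505) = 0.664
|111⟩: (0.9999)(0.6987)(-0.2806 + 0.1337i) = (-0.196 + 0.09341i)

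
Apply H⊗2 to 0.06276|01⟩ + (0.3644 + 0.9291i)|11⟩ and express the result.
(0.2136 + 0.4646i)|00⟩ + (-0.2136 - 0.4646i)|01⟩ + (-0.1508 - 0.4646i)|10⟩ + (0.1508 + 0.4646i)|11⟩

H⊗2 gives amp(|y⟩) = (1/2) Σ_x (−1)^(x·y) amp(|x⟩), where x·y is the number of positions in which both x and y have a 1.
|00⟩: (0.06276 + (0.3644 + 0.9291i))/2 = (0.2136 + 0.4646i)
|01⟩: (-0.06276 - (0.3644 + 0.9291i))/2 = (-0.2136 - 0.4646i)
|10⟩: (0.06276 - (0.3644 + 0.9291i))/2 = (-0.1508 - 0.4646i)
|11⟩: (-0.06276 + (0.3644 + 0.9291i))/2 = (0.1508 + 0.4646i)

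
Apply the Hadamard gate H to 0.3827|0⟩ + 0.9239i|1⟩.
(0.2706 + 0.6533i)|0⟩ + (0.2706 - 0.6533i)|1⟩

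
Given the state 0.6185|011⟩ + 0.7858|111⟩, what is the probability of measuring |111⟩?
0.6175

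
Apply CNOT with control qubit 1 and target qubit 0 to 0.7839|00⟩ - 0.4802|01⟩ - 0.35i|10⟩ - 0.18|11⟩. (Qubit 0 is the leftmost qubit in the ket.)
0.7839|00⟩ - 0.18|01⟩ - 0.35i|10⟩ - 0.4802|11⟩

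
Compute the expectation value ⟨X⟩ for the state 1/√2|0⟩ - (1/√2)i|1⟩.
0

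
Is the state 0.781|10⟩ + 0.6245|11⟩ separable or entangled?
Separable

Writing the state as a|00⟩ + b|01⟩ + c|10⟩ + d|11⟩, it is a product state iff ad − bc = 0.
Here (a, b, c, d) = (0, 0, 0.781, 0.6245): ad − bc = (0)(0.6245) − (0)(0.781) = 0, so the state is separable.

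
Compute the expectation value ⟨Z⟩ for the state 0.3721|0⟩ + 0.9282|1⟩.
-0.7231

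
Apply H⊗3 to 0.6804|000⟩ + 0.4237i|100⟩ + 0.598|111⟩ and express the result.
(0.452 + 0.1498i)|000⟩ + (0.02913 + 0.1498i)|001⟩ + (0.02913 + 0.1498i)|010⟩ + (0.452 + 0.1498i)|011⟩ + (0.02913 - 0.1498i)|100⟩ + (0.452 - 0.1498i)|101⟩ + (0.452 - 0.1498i)|110⟩ + (0.02913 - 0.1498i)|111⟩

H⊗3 gives amp(|y⟩) = (1/2√2) Σ_x (−1)^(x·y) amp(|x⟩), where x·y is the number of positions in which both x and y have a 1.
|000⟩: (0.6804 + 0.4237i + 0.598)/(2√2) = (0.452 + 0.1498i)
|001⟩: (0.6804 + 0.4237i - 0.598)/(2√2) = (0.02913 + 0.1498i)
|010⟩: (0.6804 + 0.4237i - 0.598)/(2√2) = (0.02913 + 0.1498i)
|011⟩: (0.6804 + 0.4237i + 0.598)/(2√2) = (0.452 + 0.1498i)
|100⟩: (0.6804 - 0.4237i - 0.598)/(2√2) = (0.02913 - 0.1498i)
|101⟩: (0.6804 - 0.4237i + 0.598)/(2√2) = (0.452 - 0.1498i)
|110⟩: (0.6804 - 0.4237i + 0.598)/(2√2) = (0.452 - 0.1498i)
|111⟩: (0.6804 - 0.4237i - 0.598)/(2√2) = (0.02913 - 0.1498i)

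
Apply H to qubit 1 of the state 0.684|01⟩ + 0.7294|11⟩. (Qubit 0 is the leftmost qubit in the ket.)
0.4837|00⟩ - 0.4837|01⟩ + 0.5158|10⟩ - 0.5158|11⟩

H on qubit 1 mixes each pair of kets that differ only in qubit 1: amplitudes (a, b) of (|…0…⟩, |…1…⟩) become ((a + b)/√2, (a − b)/√2). Kets absent from the input have amplitude 0.
(|00⟩, |01⟩): (a, b) = (0, 0.684) → (0.4837, -0.4837)
(|10⟩, |11⟩): (a, b) = (0, 0.7294) → (0.5158, -0.5158)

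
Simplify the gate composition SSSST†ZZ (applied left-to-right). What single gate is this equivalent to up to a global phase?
T†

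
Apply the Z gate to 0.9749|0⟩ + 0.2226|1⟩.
0.9749|0⟩ - 0.2226|1⟩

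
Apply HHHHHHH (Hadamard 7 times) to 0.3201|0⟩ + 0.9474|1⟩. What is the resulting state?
0.8963|0⟩ - 0.4436|1⟩

H² = I, so H^7 = H: a single Hadamard. With (a, b) = (0.3201, 0.9474), H gives ((a + b)/√2, (a − b)/√2) = (0.8963, -0.4436).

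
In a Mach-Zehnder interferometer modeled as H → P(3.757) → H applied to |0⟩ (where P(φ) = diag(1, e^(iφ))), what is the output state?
(0.09173 - 0.2886i)|0⟩ + (0.9083 + 0.2886i)|1⟩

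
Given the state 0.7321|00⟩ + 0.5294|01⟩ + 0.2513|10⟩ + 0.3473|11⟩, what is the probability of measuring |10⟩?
0.06315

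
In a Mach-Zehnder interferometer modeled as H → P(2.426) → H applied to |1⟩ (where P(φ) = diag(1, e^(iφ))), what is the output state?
(0.8774 - 0.328i)|0⟩ + (0.1226 + 0.328i)|1⟩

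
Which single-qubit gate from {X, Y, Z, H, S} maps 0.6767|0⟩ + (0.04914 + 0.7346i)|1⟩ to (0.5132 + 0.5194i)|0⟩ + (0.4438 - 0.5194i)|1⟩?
H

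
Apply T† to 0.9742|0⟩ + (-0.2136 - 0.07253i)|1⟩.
0.9742|0⟩ + (-0.2023 + 0.09975i)|1⟩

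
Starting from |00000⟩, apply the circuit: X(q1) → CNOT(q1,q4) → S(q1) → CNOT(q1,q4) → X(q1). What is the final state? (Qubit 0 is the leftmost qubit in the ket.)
i|00000⟩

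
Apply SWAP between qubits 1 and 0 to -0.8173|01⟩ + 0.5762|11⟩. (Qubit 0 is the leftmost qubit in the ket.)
-0.8173|10⟩ + 0.5762|11⟩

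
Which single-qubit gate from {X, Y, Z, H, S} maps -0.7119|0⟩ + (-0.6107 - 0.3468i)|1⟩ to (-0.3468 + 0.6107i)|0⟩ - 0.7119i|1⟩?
Y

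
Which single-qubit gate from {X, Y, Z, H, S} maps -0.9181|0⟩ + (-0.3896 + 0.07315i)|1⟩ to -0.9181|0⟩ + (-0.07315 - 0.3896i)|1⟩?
S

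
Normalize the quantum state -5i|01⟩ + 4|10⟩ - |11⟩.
-0.7715i|01⟩ + 0.6172|10⟩ - 0.1543|11⟩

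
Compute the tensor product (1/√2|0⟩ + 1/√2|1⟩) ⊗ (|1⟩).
1/√2|01⟩ + 1/√2|11⟩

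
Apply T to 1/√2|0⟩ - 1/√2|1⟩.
1/√2|0⟩ + (-1/2 - (1/2)i)|1⟩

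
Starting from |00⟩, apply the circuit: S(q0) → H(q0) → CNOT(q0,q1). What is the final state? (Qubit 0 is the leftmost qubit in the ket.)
1/√2|00⟩ + 1/√2|11⟩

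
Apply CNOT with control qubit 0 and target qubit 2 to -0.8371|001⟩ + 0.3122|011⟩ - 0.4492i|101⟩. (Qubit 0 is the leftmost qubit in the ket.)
-0.8371|001⟩ + 0.3122|011⟩ - 0.4492i|100⟩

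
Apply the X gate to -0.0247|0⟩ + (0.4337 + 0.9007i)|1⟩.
(0.4337 + 0.9007i)|0⟩ - 0.0247|1⟩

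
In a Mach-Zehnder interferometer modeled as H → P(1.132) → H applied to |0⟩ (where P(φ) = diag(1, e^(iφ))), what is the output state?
(0.7124 + 0.4526i)|0⟩ + (0.2876 - 0.4526i)|1⟩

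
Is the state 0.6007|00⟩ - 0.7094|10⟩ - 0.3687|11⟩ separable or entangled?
Entangled

Writing the state as a|00⟩ + b|01⟩ + c|10⟩ + d|11⟩, it is a product state iff ad − bc = 0.
Here (a, b, c, d) = (0.6007, 0, -0.7094, -0.3687): ad − bc = (0.6007)(-0.3687) − (0)(-0.7094) = -0.2215 ≠ 0, so the state is entangled.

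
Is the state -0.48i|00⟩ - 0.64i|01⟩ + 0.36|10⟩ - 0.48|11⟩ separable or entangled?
Entangled

Writing the state as a|00⟩ + b|01⟩ + c|10⟩ + d|11⟩, it is a product state iff ad − bc = 0.
Here (a, b, c, d) = (-0.48i, -0.64i, 0.36, -0.48): ad − bc = (-0.48i)(-0.48) − (-0.64i)(0.36) = 0.4608i ≠ 0, so the state is entangled.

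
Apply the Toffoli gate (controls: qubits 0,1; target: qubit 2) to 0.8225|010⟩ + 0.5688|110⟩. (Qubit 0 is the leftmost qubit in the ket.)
0.8225|010⟩ + 0.5688|111⟩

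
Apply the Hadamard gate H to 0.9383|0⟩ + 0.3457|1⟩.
0.9079|0⟩ + 0.419|1⟩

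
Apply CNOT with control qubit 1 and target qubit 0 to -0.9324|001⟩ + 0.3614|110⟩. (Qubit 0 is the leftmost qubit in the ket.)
-0.9324|001⟩ + 0.3614|010⟩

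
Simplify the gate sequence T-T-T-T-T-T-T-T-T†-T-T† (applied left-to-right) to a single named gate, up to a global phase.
T†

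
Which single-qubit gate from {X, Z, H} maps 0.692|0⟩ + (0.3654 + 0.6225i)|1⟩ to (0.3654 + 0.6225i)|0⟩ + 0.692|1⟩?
X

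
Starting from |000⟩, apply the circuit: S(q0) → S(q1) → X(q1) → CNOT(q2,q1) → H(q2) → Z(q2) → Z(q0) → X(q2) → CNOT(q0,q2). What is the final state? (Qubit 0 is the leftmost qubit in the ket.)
-1/√2|010⟩ + 1/√2|011⟩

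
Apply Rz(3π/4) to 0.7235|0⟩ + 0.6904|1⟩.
(0.2769 - 0.6684i)|0⟩ + (0.2642 + 0.6378i)|1⟩

Rz(3π/4) = [[e^(−iθ/2), 0], [0, e^(iθ/2)]] with e^(±iθ/2) = cos(θ/2) ± i·sin(θ/2); θ = 3π/4, cos(θ/2) ≈ 0.382683, sin(θ/2) ≈ 0.92388.
With a = amp(|0⟩) = 0.7235 and b = amp(|1⟩) = 0.6904:
new amp(|0⟩) = (0.382683 - 0.92388i)·a = (0.2769 - 0.6684i)
new amp(|1⟩) = (0.382683 + 0.92388i)·b = (0.2642 + 0.6378i)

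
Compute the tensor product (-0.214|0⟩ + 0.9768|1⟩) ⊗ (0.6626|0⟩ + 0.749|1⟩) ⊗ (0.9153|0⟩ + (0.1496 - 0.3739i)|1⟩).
-0.1298|000⟩ + (-0.02121 + 0.05302i)|001⟩ - 0.1467|010⟩ + (-0.02398 + 0.05993i)|011⟩ + 0.5924|100⟩ + (0.09683 - 0.242i)|101⟩ + 0.6697|110⟩ + (0.1095 - 0.2736i)|111⟩

amp(|b₁b₂…⟩) = product of the factor amplitudes for bits b₁, b₂, …; only kets whose every factor amplitude is nonzero survive.
|000⟩: (-0.214)(0.6626)(0.9153) = -0.1298
|001⟩: (-0.214)(0.6626)(0.1496 - 0.3739i) = (-0.02121 + 0.05302i)
|010⟩: (-0.214)(0.749)(0.9153) = -0.1467
|011⟩: (-0.214)(0.749)(0.1496 - 0.3739i) = (-0.02398 + 0.05993i)
|100⟩: (0.9768)(0.6626)(0.9153) = 0.5924
|101⟩: (0.9768)(0.6626)(0.1496 - 0.3739i) = (0.09683 - 0.242i)
|110⟩: (0.9768)(0.749)(0.9153) = 0.6697
|111⟩: (0.9768)(0.749)(0.1496 - 0.3739i) = (0.1095 - 0.2736i)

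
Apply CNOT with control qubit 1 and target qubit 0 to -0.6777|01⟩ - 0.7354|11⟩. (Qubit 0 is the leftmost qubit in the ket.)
-0.7354|01⟩ - 0.6777|11⟩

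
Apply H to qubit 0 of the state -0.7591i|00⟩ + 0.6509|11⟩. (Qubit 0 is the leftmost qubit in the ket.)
-0.5368i|00⟩ + 0.4603|01⟩ - 0.5368i|10⟩ - 0.4603|11⟩

H on qubit 0 mixes each pair of kets that differ only in qubit 0: amplitudes (a, b) of (|…0…⟩, |…1…⟩) become ((a + b)/√2, (a − b)/√2). Kets absent from the input have amplitude 0.
(|00⟩, |10⟩): (a, b) = (-0.7591i, 0) → (-0.5368i, -0.5368i)
(|01⟩, |11⟩): (a, b) = (0, 0.6509) → (0.4603, -0.4603)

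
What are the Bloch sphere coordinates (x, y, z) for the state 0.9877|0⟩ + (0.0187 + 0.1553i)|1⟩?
(0.03694, 0.3068, 0.9511)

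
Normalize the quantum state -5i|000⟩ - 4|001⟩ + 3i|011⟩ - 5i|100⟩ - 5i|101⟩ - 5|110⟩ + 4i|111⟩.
-0.4211i|000⟩ - 0.3369|001⟩ + 0.2526i|011⟩ - 0.4211i|100⟩ - 0.4211i|101⟩ - 0.4211|110⟩ + 0.3369i|111⟩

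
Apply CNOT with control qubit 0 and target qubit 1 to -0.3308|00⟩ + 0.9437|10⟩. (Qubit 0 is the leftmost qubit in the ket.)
-0.3308|00⟩ + 0.9437|11⟩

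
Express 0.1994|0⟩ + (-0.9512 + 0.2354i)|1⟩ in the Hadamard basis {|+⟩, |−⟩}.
(-0.5316 + 0.1665i)|+⟩ + (0.8136 - 0.1665i)|−⟩

With |ψ⟩ = α|0⟩ + β|1⟩, the Hadamard-basis coefficients are ⟨+|ψ⟩ = (α + β)/√2 and ⟨−|ψ⟩ = (α − β)/√2.
Here α = 0.1994, β = (-0.9512 + 0.2354i): (α + β)/√2 = (-0.5316 + 0.1665i), (α − β)/√2 = (0.8136 - 0.1665i).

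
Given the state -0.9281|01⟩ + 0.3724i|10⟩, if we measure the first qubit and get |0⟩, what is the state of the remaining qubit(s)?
-|1⟩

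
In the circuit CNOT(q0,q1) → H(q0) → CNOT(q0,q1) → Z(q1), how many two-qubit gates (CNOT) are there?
2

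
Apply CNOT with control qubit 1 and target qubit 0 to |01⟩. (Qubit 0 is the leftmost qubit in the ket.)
|11⟩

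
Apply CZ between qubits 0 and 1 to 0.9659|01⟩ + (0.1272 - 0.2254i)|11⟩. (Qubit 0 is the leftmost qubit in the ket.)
0.9659|01⟩ + (-0.1272 + 0.2254i)|11⟩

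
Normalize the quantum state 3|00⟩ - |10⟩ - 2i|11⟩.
0.8018|00⟩ - 0.2673|10⟩ - 0.5345i|11⟩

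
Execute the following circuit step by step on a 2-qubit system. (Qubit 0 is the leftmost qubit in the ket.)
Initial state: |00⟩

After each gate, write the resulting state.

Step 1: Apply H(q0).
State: 1/√2|00⟩ + 1/√2|10⟩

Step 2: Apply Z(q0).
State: 1/√2|00⟩ - 1/√2|10⟩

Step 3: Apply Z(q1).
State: 1/√2|00⟩ - 1/√2|10⟩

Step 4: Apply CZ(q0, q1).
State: 1/√2|00⟩ - 1/√2|10⟩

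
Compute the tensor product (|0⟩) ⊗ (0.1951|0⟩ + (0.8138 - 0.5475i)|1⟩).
0.1951|00⟩ + (0.8138 - 0.5475i)|01⟩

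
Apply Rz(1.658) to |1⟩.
(0.6756 + 0.7373i)|1⟩

Rz(1.658) = [[e^(−iθ/2), 0], [0, e^(iθ/2)]] with e^(±iθ/2) = cos(θ/2) ± i·sin(θ/2); θ = 1.658, cos(θ/2) ≈ 0.675613, sin(θ/2) ≈ 0.737256.
With a = amp(|0⟩) = 0 and b = amp(|1⟩) = 1:
new amp(|0⟩) = (0.675613 - 0.737256i)·a = 0
new amp(|1⟩) = (0.675613 + 0.737256i)·b = (0.6756 + 0.7373i)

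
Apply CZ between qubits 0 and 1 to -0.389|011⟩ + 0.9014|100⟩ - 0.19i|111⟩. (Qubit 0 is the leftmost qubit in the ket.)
-0.389|011⟩ + 0.9014|100⟩ + 0.19i|111⟩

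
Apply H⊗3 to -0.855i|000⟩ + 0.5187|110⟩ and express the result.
(0.1834 - 0.3023i)|000⟩ + (0.1834 - 0.3023i)|001⟩ + (-0.1834 - 0.3023i)|010⟩ + (-0.1834 - 0.3023i)|011⟩ + (-0.1834 - 0.3023i)|100⟩ + (-0.1834 - 0.3023i)|101⟩ + (0.1834 - 0.3023i)|110⟩ + (0.1834 - 0.3023i)|111⟩

H⊗3 gives amp(|y⟩) = (1/2√2) Σ_x (−1)^(x·y) amp(|x⟩), where x·y is the number of positions in which both x and y have a 1.
|000⟩: (-0.855i + 0.5187)/(2√2) = (0.1834 - 0.3023i)
|001⟩: (-0.855i + 0.5187)/(2√2) = (0.1834 - 0.3023i)
|010⟩: (-0.855i - 0.5187)/(2√2) = (-0.1834 - 0.3023i)
|011⟩: (-0.855i - 0.5187)/(2√2) = (-0.1834 - 0.3023i)
|100⟩: (-0.855i - 0.5187)/(2√2) = (-0.1834 - 0.3023i)
|101⟩: (-0.855i - 0.5187)/(2√2) = (-0.1834 - 0.3023i)
|110⟩: (-0.855i + 0.5187)/(2√2) = (0.1834 - 0.3023i)
|111⟩: (-0.855i + 0.5187)/(2√2) = (0.1834 - 0.3023i)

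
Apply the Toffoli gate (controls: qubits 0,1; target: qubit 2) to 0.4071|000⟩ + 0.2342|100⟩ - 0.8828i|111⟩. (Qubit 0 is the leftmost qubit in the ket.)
0.4071|000⟩ + 0.2342|100⟩ - 0.8828i|110⟩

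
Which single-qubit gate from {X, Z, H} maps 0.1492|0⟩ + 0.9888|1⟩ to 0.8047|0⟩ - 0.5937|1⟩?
H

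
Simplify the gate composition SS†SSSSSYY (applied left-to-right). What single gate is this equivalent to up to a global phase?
S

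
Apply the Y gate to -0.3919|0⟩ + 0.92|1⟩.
-0.92i|0⟩ - 0.3919i|1⟩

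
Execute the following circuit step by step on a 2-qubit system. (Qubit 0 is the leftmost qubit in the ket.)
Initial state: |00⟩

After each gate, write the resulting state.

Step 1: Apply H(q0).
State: 1/√2|00⟩ + 1/√2|10⟩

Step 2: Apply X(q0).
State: 1/√2|00⟩ + 1/√2|10⟩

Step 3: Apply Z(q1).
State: 1/√2|00⟩ + 1/√2|10⟩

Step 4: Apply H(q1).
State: 1/2|00⟩ + 1/2|01⟩ + 1/2|10⟩ + 1/2|11⟩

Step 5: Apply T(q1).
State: 1/2|00⟩ + (1/√8 + (1/√8)i)|01⟩ + 1/2|10⟩ + (1/√8 + (1/√8)i)|11⟩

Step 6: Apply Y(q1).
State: (1/√8 - (1/√8)i)|00⟩ + (1/2)i|01⟩ + (1/√8 - (1/√8)i)|10⟩ + (1/2)i|11⟩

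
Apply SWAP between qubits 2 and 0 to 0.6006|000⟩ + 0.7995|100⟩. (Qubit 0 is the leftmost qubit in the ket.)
0.6006|000⟩ + 0.7995|001⟩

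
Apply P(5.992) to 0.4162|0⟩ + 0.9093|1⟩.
0.4162|0⟩ + (0.871 - 0.261i)|1⟩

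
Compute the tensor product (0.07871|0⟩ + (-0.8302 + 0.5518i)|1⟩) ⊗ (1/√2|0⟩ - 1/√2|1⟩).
0.05566|00⟩ - 0.05566|01⟩ + (-0.587 + 0.3902i)|10⟩ + (0.587 - 0.3902i)|11⟩

amp(|b₁b₂…⟩) = product of the factor amplitudes for bits b₁, b₂, …; only kets whose every factor amplitude is nonzero survive.
|00⟩: (0.07871)(1/√2) = 0.05566
|01⟩: (0.07871)(-1/√2) = -0.05566
|10⟩: (-0.8302 + 0.5518i)(1/√2) = (-0.587 + 0.3902i)
|11⟩: (-0.8302 + 0.5518i)(-1/√2) = (0.587 - 0.3902i)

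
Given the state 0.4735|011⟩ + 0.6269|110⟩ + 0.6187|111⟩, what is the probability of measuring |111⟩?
0.3828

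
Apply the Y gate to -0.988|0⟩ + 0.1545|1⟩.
-0.1545i|0⟩ - 0.988i|1⟩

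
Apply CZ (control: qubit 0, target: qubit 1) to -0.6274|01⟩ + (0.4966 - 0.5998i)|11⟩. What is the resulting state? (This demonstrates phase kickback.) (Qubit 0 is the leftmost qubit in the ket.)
-0.6274|01⟩ + (-0.4966 + 0.5998i)|11⟩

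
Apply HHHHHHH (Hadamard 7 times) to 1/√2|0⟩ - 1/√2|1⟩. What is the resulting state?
|1⟩

H² = I, so H^7 = H: a single Hadamard. With (a, b) = (1/√2, -1/√2), H gives ((a + b)/√2, (a − b)/√2) = (0, 1).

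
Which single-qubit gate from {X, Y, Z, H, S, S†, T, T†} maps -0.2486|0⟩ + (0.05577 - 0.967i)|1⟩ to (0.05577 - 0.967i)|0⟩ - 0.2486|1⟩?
X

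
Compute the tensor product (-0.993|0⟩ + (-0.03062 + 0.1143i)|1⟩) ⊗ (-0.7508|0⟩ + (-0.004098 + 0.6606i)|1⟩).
0.7455|00⟩ + (0.004069 - 0.656i)|01⟩ + (0.02299 - 0.08582i)|10⟩ + (-0.07538 - 0.0207i)|11⟩

amp(|b₁b₂…⟩) = product of the factor amplitudes for bits b₁, b₂, …; only kets whose every factor amplitude is nonzero survive.
|00⟩: (-0.993)(-0.7508) = 0.7455
|01⟩: (-0.993)(-0.004098 + 0.6606i) = (0.004069 - 0.656i)
|10⟩: (-0.03062 + 0.1143i)(-0.7508) = (0.02299 - 0.08582i)
|11⟩: (-0.03062 + 0.1143i)(-0.004098 + 0.6606i) = (-0.07538 - 0.0207i)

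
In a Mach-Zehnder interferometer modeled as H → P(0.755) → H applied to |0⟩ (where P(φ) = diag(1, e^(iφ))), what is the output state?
(0.8641 + 0.3426i)|0⟩ + (0.1359 - 0.3426i)|1⟩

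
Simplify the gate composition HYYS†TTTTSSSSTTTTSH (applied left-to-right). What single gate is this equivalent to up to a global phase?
I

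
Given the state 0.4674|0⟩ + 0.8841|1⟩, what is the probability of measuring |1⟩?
0.7816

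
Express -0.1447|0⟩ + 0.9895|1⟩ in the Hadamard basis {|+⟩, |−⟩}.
0.5974|+⟩ - 0.802|−⟩

With |ψ⟩ = α|0⟩ + β|1⟩, the Hadamard-basis coefficients are ⟨+|ψ⟩ = (α + β)/√2 and ⟨−|ψ⟩ = (α − β)/√2.
Here α = -0.1447, β = 0.9895: (α + β)/√2 = 0.5974, (α − β)/√2 = -0.802.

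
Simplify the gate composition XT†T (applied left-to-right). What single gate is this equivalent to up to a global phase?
X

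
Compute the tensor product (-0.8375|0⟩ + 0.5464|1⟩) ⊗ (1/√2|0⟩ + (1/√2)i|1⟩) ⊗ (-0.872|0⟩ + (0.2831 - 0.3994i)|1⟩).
0.5164|000⟩ + (-0.1677 + 0.2365i)|001⟩ + 0.5164i|010⟩ + (-0.2365 - 0.1677i)|011⟩ - 0.3369|100⟩ + (0.1094 - 0.1543i)|101⟩ - 0.3369i|110⟩ + (0.1543 + 0.1094i)|111⟩

amp(|b₁b₂…⟩) = product of the factor amplitudes for bits b₁, b₂, …; only kets whose every factor amplitude is nonzero survive.
|000⟩: (-0.8375)(1/√2)(-0.872) = 0.5164
|001⟩: (-0.8375)(1/√2)(0.2831 - 0.3994i) = (-0.1677 + 0.2365i)
|010⟩: (-0.8375)((1/√2)i)(-0.872) = 0.5164i
|011⟩: (-0.8375)((1/√2)i)(0.2831 - 0.3994i) = (-0.2365 - 0.1677i)
|100⟩: (0.5464)(1/√2)(-0.872) = -0.3369
|101⟩: (0.5464)(1/√2)(0.2831 - 0.3994i) = (0.1094 - 0.1543i)
|110⟩: (0.5464)((1/√2)i)(-0.872) = -0.3369i
|111⟩: (0.5464)((1/√2)i)(0.2831 - 0.3994i) = (0.1543 + 0.1094i)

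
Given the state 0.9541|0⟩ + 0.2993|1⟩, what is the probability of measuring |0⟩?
0.9103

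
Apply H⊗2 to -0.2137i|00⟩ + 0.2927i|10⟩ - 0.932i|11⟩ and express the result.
-0.4265i|00⟩ + 0.5055i|01⟩ + 0.2128i|10⟩ - 0.7192i|11⟩

H⊗2 gives amp(|y⟩) = (1/2) Σ_x (−1)^(x·y) amp(|x⟩), where x·y is the number of positions in which both x and y have a 1.
|00⟩: (-0.2137i + 0.2927i - 0.932i)/2 = -0.4265i
|01⟩: (-0.2137i + 0.2927i + 0.932i)/2 = 0.5055i
|10⟩: (-0.2137i - 0.2927i + 0.932i)/2 = 0.2128i
|11⟩: (-0.2137i - 0.2927i - 0.932i)/2 = -0.7192i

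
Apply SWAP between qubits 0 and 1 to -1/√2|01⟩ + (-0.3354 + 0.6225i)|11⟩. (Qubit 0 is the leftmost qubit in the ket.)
-1/√2|10⟩ + (-0.3354 + 0.6225i)|11⟩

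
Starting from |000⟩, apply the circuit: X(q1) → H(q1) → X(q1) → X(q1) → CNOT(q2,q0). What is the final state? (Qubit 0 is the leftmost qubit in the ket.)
1/√2|000⟩ - 1/√2|010⟩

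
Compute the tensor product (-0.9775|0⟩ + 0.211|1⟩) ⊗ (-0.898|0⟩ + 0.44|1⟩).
0.8778|00⟩ - 0.4301|01⟩ - 0.1895|10⟩ + 0.09284|11⟩

amp(|b₁b₂…⟩) = product of the factor amplitudes for bits b₁, b₂, …; only kets whose every factor amplitude is nonzero survive.
|00⟩: (-0.9775)(-0.898) = 0.8778
|01⟩: (-0.9775)(0.44) = -0.4301
|10⟩: (0.211)(-0.898) = -0.1895
|11⟩: (0.211)(0.44) = 0.09284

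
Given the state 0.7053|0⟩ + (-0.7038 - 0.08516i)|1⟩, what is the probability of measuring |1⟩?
0.5026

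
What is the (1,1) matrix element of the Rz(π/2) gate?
(1/√2 + (1/√2)i)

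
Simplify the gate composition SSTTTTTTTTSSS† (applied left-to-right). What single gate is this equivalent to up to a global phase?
S†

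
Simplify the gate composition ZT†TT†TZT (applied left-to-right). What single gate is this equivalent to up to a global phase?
T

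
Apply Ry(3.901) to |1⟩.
-0.9288|0⟩ - 0.3706|1⟩

Ry(3.901) = [[cos(θ/2), −sin(θ/2)], [sin(θ/2), cos(θ/2)]]; θ = 3.901, cos(θ/2) ≈ -0.370645, sin(θ/2) ≈ 0.928775.
With a = amp(|0⟩) = 0 and b = amp(|1⟩) = 1:
new amp(|0⟩) = (-0.370645)·a + (-0.928775)·b = -0.9288
new amp(|1⟩) = (0.928775)·a + (-0.370645)·b = -0.3706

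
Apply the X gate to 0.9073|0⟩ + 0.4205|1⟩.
0.4205|0⟩ + 0.9073|1⟩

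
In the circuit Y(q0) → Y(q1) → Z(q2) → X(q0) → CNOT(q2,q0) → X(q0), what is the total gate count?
6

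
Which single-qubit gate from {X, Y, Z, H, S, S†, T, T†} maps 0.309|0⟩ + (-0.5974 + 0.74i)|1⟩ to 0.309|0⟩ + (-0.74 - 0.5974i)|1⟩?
S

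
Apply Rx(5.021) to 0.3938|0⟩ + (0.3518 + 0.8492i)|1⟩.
(0.1831 - 0.2076i)|0⟩ + (-0.284 - 0.918i)|1⟩

Rx(5.021) = [[cos(θ/2), −i·sin(θ/2)], [−i·sin(θ/2), cos(θ/2)]]; θ = 5.021, cos(θ/2) ≈ -0.807383, sin(θ/2) ≈ 0.590027.
With a = amp(|0⟩) = 0.3938 and b = amp(|1⟩) = (0.3518 + 0.8492i):
new amp(|0⟩) = (-0.807383)·a + (-0.590027i)·b = (0.1831 - 0.2076i)
new amp(|1⟩) = (-0.590027i)·a + (-0.807383)·b = (-0.284 - 0.918i)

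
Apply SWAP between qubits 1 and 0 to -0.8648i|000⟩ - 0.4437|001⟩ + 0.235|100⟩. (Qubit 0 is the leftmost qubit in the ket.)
-0.8648i|000⟩ - 0.4437|001⟩ + 0.235|010⟩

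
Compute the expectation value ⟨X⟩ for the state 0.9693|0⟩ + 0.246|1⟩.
0.4769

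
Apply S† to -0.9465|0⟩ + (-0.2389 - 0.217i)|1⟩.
-0.9465|0⟩ + (-0.217 + 0.2389i)|1⟩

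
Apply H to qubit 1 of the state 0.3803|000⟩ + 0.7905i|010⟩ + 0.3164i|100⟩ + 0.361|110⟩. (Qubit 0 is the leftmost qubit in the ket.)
(0.2689 + 0.559i)|000⟩ + (0.2689 - 0.559i)|010⟩ + (0.2553 + 0.2237i)|100⟩ + (-0.2553 + 0.2237i)|110⟩

H on qubit 1 mixes each pair of kets that differ only in qubit 1: amplitudes (a, b) of (|…0…⟩, |…1…⟩) become ((a + b)/√2, (a − b)/√2). Kets absent from the input have amplitude 0.
(|000⟩, |010⟩): (a, b) = (0.3803, 0.7905i) → ((0.2689 + 0.559i), (0.2689 - 0.559i))
(|100⟩, |110⟩): (a, b) = (0.3164i, 0.361) → ((0.2553 + 0.2237i), (-0.2553 + 0.2237i))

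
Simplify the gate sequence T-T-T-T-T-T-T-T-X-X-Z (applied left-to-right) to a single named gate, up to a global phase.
Z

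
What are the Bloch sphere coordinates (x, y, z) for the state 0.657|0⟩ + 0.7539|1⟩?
(0.9906, 0, -0.1367)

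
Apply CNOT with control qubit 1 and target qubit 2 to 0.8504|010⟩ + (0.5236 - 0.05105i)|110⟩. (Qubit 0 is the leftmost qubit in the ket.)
0.8504|011⟩ + (0.5236 - 0.05105i)|111⟩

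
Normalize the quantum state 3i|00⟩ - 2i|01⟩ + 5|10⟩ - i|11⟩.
0.4804i|00⟩ - 0.3203i|01⟩ + 0.8006|10⟩ - 0.1601i|11⟩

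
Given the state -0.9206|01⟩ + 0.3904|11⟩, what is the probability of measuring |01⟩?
0.8475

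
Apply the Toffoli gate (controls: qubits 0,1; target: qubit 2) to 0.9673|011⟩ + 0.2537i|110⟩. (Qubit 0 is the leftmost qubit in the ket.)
0.9673|011⟩ + 0.2537i|111⟩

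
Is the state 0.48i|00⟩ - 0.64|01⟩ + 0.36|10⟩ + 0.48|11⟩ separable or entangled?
Entangled

Writing the state as a|00⟩ + b|01⟩ + c|10⟩ + d|11⟩, it is a product state iff ad − bc = 0.
Here (a, b, c, d) = (0.48i, -0.64, 0.36, 0.48): ad − bc = (0.48i)(0.48) − (-0.64)(0.36) = (0.2304 + 0.2304i) ≠ 0, so the state is entangled.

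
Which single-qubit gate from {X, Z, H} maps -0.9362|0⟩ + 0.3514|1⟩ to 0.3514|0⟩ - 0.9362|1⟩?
X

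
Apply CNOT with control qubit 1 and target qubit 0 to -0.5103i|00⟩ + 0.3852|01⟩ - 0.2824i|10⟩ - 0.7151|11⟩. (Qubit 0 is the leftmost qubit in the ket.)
-0.5103i|00⟩ - 0.7151|01⟩ - 0.2824i|10⟩ + 0.3852|11⟩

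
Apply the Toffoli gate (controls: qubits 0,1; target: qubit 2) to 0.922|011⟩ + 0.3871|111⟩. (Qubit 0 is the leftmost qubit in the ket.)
0.922|011⟩ + 0.3871|110⟩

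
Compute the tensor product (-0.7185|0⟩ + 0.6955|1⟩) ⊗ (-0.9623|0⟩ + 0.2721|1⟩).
0.6914|00⟩ - 0.1955|01⟩ - 0.6693|10⟩ + 0.1892|11⟩

amp(|b₁b₂…⟩) = product of the factor amplitudes for bits b₁, b₂, …; only kets whose every factor amplitude is nonzero survive.
|00⟩: (-0.7185)(-0.9623) = 0.6914
|01⟩: (-0.7185)(0.2721) = -0.1955
|10⟩: (0.6955)(-0.9623) = -0.6693
|11⟩: (0.6955)(0.2721) = 0.1892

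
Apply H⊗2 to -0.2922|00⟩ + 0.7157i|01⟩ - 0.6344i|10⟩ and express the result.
(-0.1461 + 0.04065i)|00⟩ + (-0.1461 - 0.6751i)|01⟩ + (-0.1461 + 0.6751i)|10⟩ + (-0.1461 - 0.04065i)|11⟩

H⊗2 gives amp(|y⟩) = (1/2) Σ_x (−1)^(x·y) amp(|x⟩), where x·y is the number of positions in which both x and y have a 1.
|00⟩: (-0.2922 + 0.7157i - 0.6344i)/2 = (-0.1461 + 0.04065i)
|01⟩: (-0.2922 - 0.7157i - 0.6344i)/2 = (-0.1461 - 0.6751i)
|10⟩: (-0.2922 + 0.7157i + 0.6344i)/2 = (-0.1461 + 0.6751i)
|11⟩: (-0.2922 - 0.7157i + 0.6344i)/2 = (-0.1461 - 0.04065i)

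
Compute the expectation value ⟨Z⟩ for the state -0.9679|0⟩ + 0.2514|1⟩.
0.8736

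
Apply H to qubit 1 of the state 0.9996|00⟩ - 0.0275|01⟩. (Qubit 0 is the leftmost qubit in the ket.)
0.6874|00⟩ + 0.7263|01⟩

H on qubit 1 mixes each pair of kets that differ only in qubit 1: amplitudes (a, b) of (|…0…⟩, |…1…⟩) become ((a + b)/√2, (a − b)/√2). Kets absent from the input have amplitude 0.
(|00⟩, |01⟩): (a, b) = (0.9996, -0.0275) → (0.6874, 0.7263)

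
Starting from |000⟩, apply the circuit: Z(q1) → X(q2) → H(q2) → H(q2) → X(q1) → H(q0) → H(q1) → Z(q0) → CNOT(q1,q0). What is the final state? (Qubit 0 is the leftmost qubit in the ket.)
1/2|001⟩ + 1/2|011⟩ - 1/2|101⟩ - 1/2|111⟩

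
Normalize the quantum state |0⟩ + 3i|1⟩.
0.3162|0⟩ + 0.9487i|1⟩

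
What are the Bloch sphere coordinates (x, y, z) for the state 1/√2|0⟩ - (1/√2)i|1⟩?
(0, -1, 0)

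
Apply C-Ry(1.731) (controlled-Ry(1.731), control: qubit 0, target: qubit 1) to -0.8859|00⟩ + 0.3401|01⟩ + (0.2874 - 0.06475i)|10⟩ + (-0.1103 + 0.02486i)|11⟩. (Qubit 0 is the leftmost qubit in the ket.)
-0.8859|00⟩ + 0.3401|01⟩ + (0.2703 - 0.0609i)|10⟩ + (0.1473 - 0.03319i)|11⟩

C-Ry(1.731) leaves the control-|0⟩ kets |00⟩, |01⟩ unchanged and applies Ry(1.731) to qubit 1 on the control-|1⟩ pair (|10⟩, |11⟩).
Ry(1.731) = [[cos(θ/2), −sin(θ/2)], [sin(θ/2), cos(θ/2)]]; θ = 1.731, cos(θ/2) ≈ 0.648259, sin(θ/2) ≈ 0.761419.
With a = amp(|10⟩) = (0.2874 - 0.06475i) and b = amp(|11⟩) = (-0.1103 + 0.02486i):
new amp(|10⟩) = (0.648259)·a + (-0.761419)·b = (0.2703 - 0.0609i)
new amp(|11⟩) = (0.761419)·a + (0.648259)·b = (0.1473 - 0.03319i)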